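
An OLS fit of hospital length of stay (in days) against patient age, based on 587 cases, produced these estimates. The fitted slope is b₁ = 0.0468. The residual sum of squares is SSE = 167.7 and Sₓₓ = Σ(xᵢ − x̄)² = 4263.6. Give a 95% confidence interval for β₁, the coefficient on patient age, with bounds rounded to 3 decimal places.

(0.031, 0.063)

MSE = SSE/(n − 2) = 167.7/585 = 0.286667.
SE(b₁) = √(MSE/Sₓₓ) = √(0.286667/4263.6) = 0.00819975.
df = n − 2 = 585.
t* = t_{0.025, 585} = 1.964027.
Margin = t* × SE = 1.964027 × 0.00819975 = 0.01610.
CI: 0.0468 ± 0.01610 → (0.031, 0.063).
With 95% confidence, each one-unit increase in patient age is associated with a change of between 0.031 and 0.063 days in hospital length of stay.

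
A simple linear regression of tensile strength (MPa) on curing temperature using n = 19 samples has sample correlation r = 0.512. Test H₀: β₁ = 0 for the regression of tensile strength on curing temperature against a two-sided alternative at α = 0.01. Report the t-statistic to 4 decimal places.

t = 2.4576

t = r·√(n − 2)/√(1 − r²) = 0.512·√17/√0.737856 = 2.4576.
df = n − 2 = 17.
Two-sided p ≈ 0.0250, which is ≥ 0.01, so fail to reject H₀.
The data do not give significant evidence of a linear association between curing temperature and tensile strength.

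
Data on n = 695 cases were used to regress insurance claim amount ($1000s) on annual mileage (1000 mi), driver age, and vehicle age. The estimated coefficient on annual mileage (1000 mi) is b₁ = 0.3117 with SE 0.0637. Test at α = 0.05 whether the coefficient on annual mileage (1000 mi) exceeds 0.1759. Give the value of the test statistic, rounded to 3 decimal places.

H₀: β₁ = 0.1759 vs H₁: β₁ > 0.1759.
t = (b₁ − β₁⁰)/SE = (0.3117 − 0.1759) / 0.0637 = 2.132.
df = n − k − 1 = 695 − 3 − 1 = 691.
One-sided p ≈ 0.0167, which is < 0.05, so reject H₀.
There is evidence that the true slope on annual mileage (1000 mi) exceeds 0.1759 $1000s per unit, holding the other predictors fixed.

t = 2.132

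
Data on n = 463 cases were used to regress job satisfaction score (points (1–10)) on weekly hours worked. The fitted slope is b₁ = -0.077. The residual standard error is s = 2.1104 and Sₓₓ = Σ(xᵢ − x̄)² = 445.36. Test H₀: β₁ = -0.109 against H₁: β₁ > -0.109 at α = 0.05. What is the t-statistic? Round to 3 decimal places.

SE(b₁) = s/√Sₓₓ = 2.1104/√445.36 = 0.100002.
t = (-0.077 − (-0.109)) / 0.100002 = 0.320.
df = n − 2 = 461.
One-sided p ≈ 0.3746, which is ≥ 0.05, so fail to reject H₀.
The data do not give significant evidence that the true slope on weekly hours worked exceeds -0.109 points (1–10) per unit.

t = 0.320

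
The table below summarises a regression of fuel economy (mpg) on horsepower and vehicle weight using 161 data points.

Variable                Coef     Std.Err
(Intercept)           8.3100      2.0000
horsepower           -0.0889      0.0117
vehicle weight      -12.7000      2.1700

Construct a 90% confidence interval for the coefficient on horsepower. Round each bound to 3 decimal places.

Read off: b = -0.0889, SE = 0.0117 for horsepower.
df = n − k − 1 = 161 − 2 − 1 = 158.
t* = t_{0.05, 158} = 1.654555.
Margin = t* × SE = 1.654555 × 0.0117 = 0.01936.
CI: -0.0889 ± 0.01936 → (-0.108, -0.070).

(-0.108, -0.070)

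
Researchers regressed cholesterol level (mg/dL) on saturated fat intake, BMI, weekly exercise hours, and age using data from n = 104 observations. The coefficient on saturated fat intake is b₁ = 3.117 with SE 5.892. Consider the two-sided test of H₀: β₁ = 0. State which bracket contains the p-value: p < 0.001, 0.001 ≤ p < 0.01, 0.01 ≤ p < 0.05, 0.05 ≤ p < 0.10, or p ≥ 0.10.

t = 3.117 / 5.892 = 0.529.
df = n − k − 1 = 104 − 4 − 1 = 99.
Two-sided p = 2·P(T_{99} > |t|) ≈ 0.5980.
So p ≥ 0.10.

p ≥ 0.10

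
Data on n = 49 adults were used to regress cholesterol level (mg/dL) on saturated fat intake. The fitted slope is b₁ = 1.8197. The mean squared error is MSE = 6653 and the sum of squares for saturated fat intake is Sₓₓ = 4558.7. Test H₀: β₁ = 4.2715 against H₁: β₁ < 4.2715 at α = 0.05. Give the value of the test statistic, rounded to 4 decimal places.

SE(b₁) = √(MSE/Sₓₓ) = √(6653/4558.7) = 1.20806.
t = (1.8197 − 4.2715) / 1.20806 = -2.0295.
df = n − 2 = 47.
One-sided p ≈ 0.0240, which is < 0.05, so reject H₀.
There is evidence that the true slope on saturated fat intake is below 4.2715 mg/dL per unit.

t = -2.0295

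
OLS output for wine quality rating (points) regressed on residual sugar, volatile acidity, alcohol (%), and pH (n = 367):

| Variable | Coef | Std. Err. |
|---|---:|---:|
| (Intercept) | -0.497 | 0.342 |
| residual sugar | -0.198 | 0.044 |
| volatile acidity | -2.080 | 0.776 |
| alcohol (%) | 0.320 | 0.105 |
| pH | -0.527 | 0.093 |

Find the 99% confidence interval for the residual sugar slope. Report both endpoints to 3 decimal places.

(-0.312, -0.084)

Read off: b = -0.198, SE = 0.044 for residual sugar.
df = n − k − 1 = 367 − 4 − 1 = 362.
t* = t_{0.005, 362} = 2.589479.
Margin = t* × SE = 2.589479 × 0.044 = 0.11394.
CI: -0.198 ± 0.11394 → (-0.312, -0.084).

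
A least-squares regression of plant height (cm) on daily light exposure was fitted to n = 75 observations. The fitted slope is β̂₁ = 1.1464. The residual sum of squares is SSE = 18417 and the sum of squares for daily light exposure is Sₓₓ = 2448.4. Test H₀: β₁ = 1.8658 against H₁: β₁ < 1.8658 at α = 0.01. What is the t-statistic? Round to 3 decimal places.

MSE = SSE/(n − 2) = 18417/73 = 252.288.
SE(β̂₁) = √(MSE/Sₓₓ) = √(252.288/2448.4) = 0.321001.
t = (1.1464 − 1.8658) / 0.321001 = -2.241.
df = n − 2 = 73.
One-sided p ≈ 0.0140, which is ≥ 0.01, so fail to reject H₀.
The data do not give significant evidence that the true slope on daily light exposure is below 1.8658 cm per unit.

t = -2.241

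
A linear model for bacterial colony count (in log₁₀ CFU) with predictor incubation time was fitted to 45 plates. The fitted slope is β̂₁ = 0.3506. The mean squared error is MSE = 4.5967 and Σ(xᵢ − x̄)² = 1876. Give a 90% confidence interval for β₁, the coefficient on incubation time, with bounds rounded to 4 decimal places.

SE(β̂₁) = √(MSE/Sₓₓ) = √(4.5967/1876) = 0.0495002.
df = n − 2 = 43.
t* = t_{0.05, 43} = 1.681071.
Margin = t* × SE = 1.681071 × 0.0495002 = 0.083213.
CI: 0.3506 ± 0.083213 → (0.2674, 0.4338).
With 90% confidence, each one-unit increase in incubation time is associated with a change of between 0.2674 and 0.4338 log₁₀ CFU in bacterial colony count.

(0.2674, 0.4338)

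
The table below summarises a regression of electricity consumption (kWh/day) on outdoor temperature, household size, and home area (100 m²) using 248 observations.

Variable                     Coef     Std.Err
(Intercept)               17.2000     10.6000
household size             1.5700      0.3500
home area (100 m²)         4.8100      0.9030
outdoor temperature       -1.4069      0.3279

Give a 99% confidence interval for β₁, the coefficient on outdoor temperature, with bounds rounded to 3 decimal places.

(-2.258, -0.556)

Read off: b = -1.4069, SE = 0.3279 for outdoor temperature.
df = n − k − 1 = 248 − 3 − 1 = 244.
t* = t_{0.005, 244} = 2.596128.
Margin = t* × SE = 2.596128 × 0.3279 = 0.85127.
CI: -1.4069 ± 0.85127 → (-2.258, -0.556).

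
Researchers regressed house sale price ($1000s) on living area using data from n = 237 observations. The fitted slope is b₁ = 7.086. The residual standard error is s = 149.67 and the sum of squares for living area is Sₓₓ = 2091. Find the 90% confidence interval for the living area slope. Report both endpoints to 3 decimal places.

SE(b₁) = s/√Sₓₓ = 149.67/√2091 = 3.27309.
df = n − 2 = 235.
t* = t_{0.05, 235} = 1.651364.
Margin = t* × SE = 1.651364 × 3.27309 = 5.40506.
CI: 7.086 ± 5.40506 → (1.681, 12.491).
With 90% confidence, each one-unit increase in living area is associated with a change of between 1.681 and 12.491 $1000s in house sale price.

(1.681, 12.491)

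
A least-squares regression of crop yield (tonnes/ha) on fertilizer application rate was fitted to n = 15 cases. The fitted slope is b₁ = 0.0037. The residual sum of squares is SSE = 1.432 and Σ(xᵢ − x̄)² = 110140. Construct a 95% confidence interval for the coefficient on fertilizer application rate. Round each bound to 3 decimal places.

(0.002, 0.006)

MSE = SSE/(n − 2) = 1.432/13 = 0.110154.
SE(b₁) = √(MSE/Sₓₓ) = √(0.110154/110140) = 0.00100006.
df = n − 2 = 13.
t* = t_{0.025, 13} = 2.160369.
Margin = t* × SE = 2.160369 × 0.00100006 = 0.00216.
CI: 0.0037 ± 0.00216 → (0.002, 0.006).
With 95% confidence, each one-unit increase in fertilizer application rate is associated with a change of between 0.002 and 0.006 tonnes/ha in crop yield.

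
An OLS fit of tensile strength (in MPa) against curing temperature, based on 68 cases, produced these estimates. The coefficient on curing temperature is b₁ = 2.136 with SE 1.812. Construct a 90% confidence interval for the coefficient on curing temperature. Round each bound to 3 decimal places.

df = n − 2 = 68 − 2 = 66.
t* = t_{0.05, 66} = 1.668271.
Margin = t* × SE = 1.668271 × 1.812 = 3.02291.
CI: 2.136 ± 3.02291 → (-0.887, 5.159).
With 90% confidence, each one-unit increase in curing temperature is associated with a change of between -0.887 and 5.159 MPa in tensile strength.

(-0.887, 5.159)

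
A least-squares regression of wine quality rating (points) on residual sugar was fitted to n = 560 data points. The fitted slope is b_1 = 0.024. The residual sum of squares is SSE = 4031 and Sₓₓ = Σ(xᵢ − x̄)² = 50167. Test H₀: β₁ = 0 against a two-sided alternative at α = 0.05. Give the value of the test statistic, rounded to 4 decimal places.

t = 2.0000

MSE = SSE/(n − 2) = 4031/558 = 7.22401.
SE(b_1) = √(MSE/Sₓₓ) = √(7.22401/50167) = 0.012.
t = 0.024 / 0.012 = 2.0000.
df = n − 2 = 558.
Two-sided p ≈ 0.0460, which is < 0.05, so reject H₀.
There is evidence that residual sugar is associated with wine quality rating.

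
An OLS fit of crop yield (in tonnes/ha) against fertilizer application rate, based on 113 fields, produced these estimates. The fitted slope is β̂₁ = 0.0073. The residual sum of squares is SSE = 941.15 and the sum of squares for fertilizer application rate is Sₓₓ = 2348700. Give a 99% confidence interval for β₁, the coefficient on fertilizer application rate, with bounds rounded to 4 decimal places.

(0.0023, 0.0123)

MSE = SSE/(n − 2) = 941.15/111 = 8.47883.
SE(β̂₁) = √(MSE/Sₓₓ) = √(8.47883/2348700) = 0.0019.
df = n − 2 = 111.
t* = t_{0.005, 111} = 2.620849.
Margin = t* × SE = 2.620849 × 0.0019 = 0.004980.
CI: 0.0073 ± 0.004980 → (0.0023, 0.0123).
With 99% confidence, each one-unit increase in fertilizer application rate is associated with a change of between 0.0023 and 0.0123 tonnes/ha in crop yield.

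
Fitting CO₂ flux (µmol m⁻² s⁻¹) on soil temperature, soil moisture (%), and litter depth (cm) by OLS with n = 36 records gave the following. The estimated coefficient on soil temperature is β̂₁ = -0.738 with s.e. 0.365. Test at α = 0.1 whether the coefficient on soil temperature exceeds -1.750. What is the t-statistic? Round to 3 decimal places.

H₀: β₁ = -1.750 vs H₁: β₁ > -1.750.
t = (β̂₁ − β₁⁰)/SE = (-0.738 − (-1.750)) / 0.365 = 2.773.
df = n − k − 1 = 36 − 3 − 1 = 32.
One-sided p ≈ 0.0046, which is < 0.1, so reject H₀.
There is evidence that the true slope on soil temperature exceeds -1.750 µmol m⁻² s⁻¹ per unit, holding the other predictors fixed.

t = 2.773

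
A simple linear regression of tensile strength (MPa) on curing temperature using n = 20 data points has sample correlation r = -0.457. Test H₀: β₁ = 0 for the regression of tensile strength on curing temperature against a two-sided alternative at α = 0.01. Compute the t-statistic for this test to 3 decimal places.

t = r·√(n − 2)/√(1 − r²) = -0.457·√18/√0.791151 = -2.180.
df = n − 2 = 18.
Two-sided p ≈ 0.0428, which is ≥ 0.01, so fail to reject H₀.
The data do not give significant evidence of a linear association between curing temperature and tensile strength.

t = -2.180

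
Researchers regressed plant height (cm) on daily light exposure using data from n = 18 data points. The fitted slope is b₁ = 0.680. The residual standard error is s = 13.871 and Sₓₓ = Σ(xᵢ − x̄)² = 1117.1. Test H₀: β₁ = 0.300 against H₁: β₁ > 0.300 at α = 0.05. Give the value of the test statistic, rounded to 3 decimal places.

t = 0.916

SE(b₁) = s/√Sₓₓ = 13.871/√1117.1 = 0.415013.
t = (0.680 − 0.300) / 0.415013 = 0.916.
df = n − 2 = 16.
One-sided p ≈ 0.1867, which is ≥ 0.05, so fail to reject H₀.
The data do not give significant evidence that the true slope on daily light exposure exceeds 0.300 cm per unit.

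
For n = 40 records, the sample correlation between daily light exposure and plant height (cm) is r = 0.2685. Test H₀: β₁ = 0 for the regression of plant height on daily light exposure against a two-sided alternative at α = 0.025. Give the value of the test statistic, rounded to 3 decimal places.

t = r·√(n − 2)/√(1 − r²) = 0.2685·√38/√0.927908 = 1.718.
df = n − 2 = 38.
Two-sided p ≈ 0.0939, which is ≥ 0.025, so fail to reject H₀.
The data do not give significant evidence of a linear association between daily light exposure and plant height.

t = 1.718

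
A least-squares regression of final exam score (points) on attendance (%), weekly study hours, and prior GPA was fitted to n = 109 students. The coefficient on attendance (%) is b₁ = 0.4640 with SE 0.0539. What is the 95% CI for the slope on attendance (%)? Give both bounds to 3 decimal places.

(0.357, 0.571)

df = n − k − 1 = 109 − 3 − 1 = 105.
t* = t_{0.025, 105} = 1.982815.
Margin = t* × SE = 1.982815 × 0.0539 = 0.10687.
CI: 0.4640 ± 0.10687 → (0.357, 0.571).
With 95% confidence, each one-unit increase in attendance (%) is associated with a change of between 0.357 and 0.571 points in final exam score, holding the other predictors fixed.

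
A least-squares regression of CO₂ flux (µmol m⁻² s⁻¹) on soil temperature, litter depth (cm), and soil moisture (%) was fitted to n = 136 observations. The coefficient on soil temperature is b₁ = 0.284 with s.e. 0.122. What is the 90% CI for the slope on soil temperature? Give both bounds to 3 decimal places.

df = n − k − 1 = 136 − 3 − 1 = 132.
t* = t_{0.05, 132} = 1.656479.
Margin = t* × SE = 1.656479 × 0.122 = 0.20209.
CI: 0.284 ± 0.20209 → (0.082, 0.486).
With 90% confidence, each one-unit increase in soil temperature is associated with a change of between 0.082 and 0.486 µmol m⁻² s⁻¹ in CO₂ flux, holding the other predictors fixed.

(0.082, 0.486)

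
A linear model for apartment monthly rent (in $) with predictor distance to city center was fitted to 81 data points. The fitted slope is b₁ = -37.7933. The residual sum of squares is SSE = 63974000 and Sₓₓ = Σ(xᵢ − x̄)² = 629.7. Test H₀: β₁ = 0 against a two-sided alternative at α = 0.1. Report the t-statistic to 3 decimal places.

MSE = SSE/(n − 2) = 63974000/79 = 809797.
SE(b₁) = √(MSE/Sₓₓ) = √(809797/629.7) = 35.8609.
t = -37.7933 / 35.8609 = -1.054.
df = n − 2 = 79.
Two-sided p ≈ 0.2951, which is ≥ 0.1, so fail to reject H₀.
The data do not give significant evidence of an association between distance to city center and apartment monthly rent.

t = -1.054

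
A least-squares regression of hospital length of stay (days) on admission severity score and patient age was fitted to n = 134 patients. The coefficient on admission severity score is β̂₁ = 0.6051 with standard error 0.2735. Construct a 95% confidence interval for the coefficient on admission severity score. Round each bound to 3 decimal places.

(0.064, 1.146)

df = n − k − 1 = 134 − 2 − 1 = 131.
t* = t_{0.025, 131} = 1.978239.
Margin = t* × SE = 1.978239 × 0.2735 = 0.54105.
CI: 0.6051 ± 0.54105 → (0.064, 1.146).
With 95% confidence, each one-unit increase in admission severity score is associated with a change of between 0.064 and 1.146 days in hospital length of stay, holding the other predictors fixed.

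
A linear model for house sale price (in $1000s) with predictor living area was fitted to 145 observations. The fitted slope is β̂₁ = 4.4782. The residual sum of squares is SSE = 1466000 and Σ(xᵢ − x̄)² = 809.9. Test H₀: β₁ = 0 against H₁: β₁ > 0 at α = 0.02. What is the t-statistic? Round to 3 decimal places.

t = 1.259

MSE = SSE/(n − 2) = 1466000/143 = 10251.7.
SE(β̂₁) = √(MSE/Sₓₓ) = √(10251.7/809.9) = 3.55781.
t = 4.4782 / 3.55781 = 1.259.
df = n − 2 = 143.
One-sided p ≈ 0.1051, which is ≥ 0.02, so fail to reject H₀.
The data do not give significant evidence that the true slope on living area is positive.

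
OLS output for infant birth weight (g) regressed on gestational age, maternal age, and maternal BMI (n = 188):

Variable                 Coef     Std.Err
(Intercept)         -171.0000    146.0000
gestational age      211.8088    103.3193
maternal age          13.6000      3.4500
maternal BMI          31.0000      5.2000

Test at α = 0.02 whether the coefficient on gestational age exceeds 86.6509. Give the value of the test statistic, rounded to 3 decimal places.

Read off: b = 211.8088, SE = 103.3193 for gestational age.
H₀: β₁ = 86.6509 vs H₁: β₁ > 86.6509.
t = (211.8088 − 86.6509) / 103.3193 = 1.211.
df = n − k − 1 = 188 − 3 − 1 = 184.
One-sided p ≈ 0.1137, which is ≥ 0.02, so fail to reject H₀.
The data do not give significant evidence that the true slope on gestational age exceeds 86.6509 g per unit, holding the other predictors fixed.

t = 1.211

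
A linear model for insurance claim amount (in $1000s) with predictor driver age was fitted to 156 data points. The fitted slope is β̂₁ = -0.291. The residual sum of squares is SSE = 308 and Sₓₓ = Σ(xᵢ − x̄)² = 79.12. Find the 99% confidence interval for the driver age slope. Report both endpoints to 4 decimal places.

(-0.7057, 0.1237)

MSE = SSE/(n − 2) = 308/154 = 2.
SE(β̂₁) = √(MSE/Sₓₓ) = √(2/79.12) = 0.158991.
df = n − 2 = 154.
t* = t_{0.005, 154} = 2.608131.
Margin = t* × SE = 2.608131 × 0.158991 = 0.414669.
CI: -0.291 ± 0.414669 → (-0.7057, 0.1237).
With 99% confidence, each one-unit increase in driver age is associated with a change of between -0.7057 and 0.1237 $1000s in insurance claim amount.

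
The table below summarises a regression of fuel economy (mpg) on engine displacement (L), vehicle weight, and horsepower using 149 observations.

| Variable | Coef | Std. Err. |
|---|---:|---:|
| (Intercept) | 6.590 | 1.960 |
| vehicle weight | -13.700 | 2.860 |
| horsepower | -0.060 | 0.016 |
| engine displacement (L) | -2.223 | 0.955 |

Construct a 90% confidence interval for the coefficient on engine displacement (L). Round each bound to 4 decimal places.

Read off: b = -2.223, SE = 0.955 for engine displacement (L).
df = n − k − 1 = 149 − 3 − 1 = 145.
t* = t_{0.05, 145} = 1.65543.
Margin = t* × SE = 1.65543 × 0.955 = 1.580936.
CI: -2.223 ± 1.580936 → (-3.8039, -0.6421).

(-3.8039, -0.6421)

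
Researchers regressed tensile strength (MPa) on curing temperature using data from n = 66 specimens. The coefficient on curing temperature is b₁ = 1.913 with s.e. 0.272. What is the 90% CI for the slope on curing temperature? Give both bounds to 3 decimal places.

(1.459, 2.367)

df = n − 2 = 66 − 2 = 64.
t* = t_{0.05, 64} = 1.669013.
Margin = t* × SE = 1.669013 × 0.272 = 0.45397.
CI: 1.913 ± 0.45397 → (1.459, 2.367).
With 90% confidence, each one-unit increase in curing temperature is associated with a change of between 1.459 and 2.367 MPa in tensile strength.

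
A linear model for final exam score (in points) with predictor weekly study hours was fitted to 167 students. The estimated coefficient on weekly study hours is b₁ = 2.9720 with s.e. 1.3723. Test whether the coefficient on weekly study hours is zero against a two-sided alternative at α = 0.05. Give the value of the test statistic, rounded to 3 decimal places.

H₀: β₁ = 0 vs H₁: β₁ ≠ 0.
t = (b₁ − β₁⁰)/SE = 2.9720 / 1.3723 = 2.166.
df = n − 2 = 167 − 2 = 165.
Two-sided p ≈ 0.0318, which is < 0.05, so reject H₀.
There is evidence that weekly study hours is associated with final exam score.

t = 2.166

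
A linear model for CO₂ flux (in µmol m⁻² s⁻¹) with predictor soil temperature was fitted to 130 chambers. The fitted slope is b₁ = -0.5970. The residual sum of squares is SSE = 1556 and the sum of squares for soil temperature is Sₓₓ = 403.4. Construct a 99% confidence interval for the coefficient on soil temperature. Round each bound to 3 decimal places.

MSE = SSE/(n − 2) = 1556/128 = 12.1562.
SE(b₁) = √(MSE/Sₓₓ) = √(12.1562/403.4) = 0.173593.
df = n − 2 = 128.
t* = t_{0.005, 128} = 2.614785.
Margin = t* × SE = 2.614785 × 0.173593 = 0.45391.
CI: -0.5970 ± 0.45391 → (-1.051, -0.143).
With 99% confidence, each one-unit increase in soil temperature is associated with a change of between -1.051 and -0.143 µmol m⁻² s⁻¹ in CO₂ flux.

(-1.051, -0.143)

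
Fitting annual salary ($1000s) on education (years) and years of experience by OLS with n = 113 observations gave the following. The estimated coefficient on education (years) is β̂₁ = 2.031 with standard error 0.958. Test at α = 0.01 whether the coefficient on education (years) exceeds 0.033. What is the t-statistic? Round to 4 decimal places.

t = 2.0856

H₀: β₁ = 0.033 vs H₁: β₁ > 0.033.
t = (β̂₁ − β₁⁰)/SE = (2.031 − 0.033) / 0.958 = 2.0856.
df = n − k − 1 = 113 − 2 − 1 = 110.
One-sided p ≈ 0.0197, which is ≥ 0.01, so fail to reject H₀.
The data do not give significant evidence that the true slope on education (years) exceeds 0.033 $1000s per unit, holding the other predictors fixed.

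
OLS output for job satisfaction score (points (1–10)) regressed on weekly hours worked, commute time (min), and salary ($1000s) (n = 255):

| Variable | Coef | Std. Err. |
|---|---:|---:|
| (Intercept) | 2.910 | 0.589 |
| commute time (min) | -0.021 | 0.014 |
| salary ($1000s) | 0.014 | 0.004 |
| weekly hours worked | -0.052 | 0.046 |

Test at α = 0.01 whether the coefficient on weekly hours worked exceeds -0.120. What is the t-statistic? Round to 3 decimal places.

t = 1.478

Read off: b = -0.052, SE = 0.046 for weekly hours worked.
H₀: β₁ = -0.120 vs H₁: β₁ > -0.120.
t = (-0.052 − (-0.120)) / 0.046 = 1.478.
df = n − k − 1 = 255 − 3 − 1 = 251.
One-sided p ≈ 0.0703, which is ≥ 0.01, so fail to reject H₀.
The data do not give significant evidence that the true slope on weekly hours worked exceeds -0.120 points (1–10) per unit, holding the other predictors fixed.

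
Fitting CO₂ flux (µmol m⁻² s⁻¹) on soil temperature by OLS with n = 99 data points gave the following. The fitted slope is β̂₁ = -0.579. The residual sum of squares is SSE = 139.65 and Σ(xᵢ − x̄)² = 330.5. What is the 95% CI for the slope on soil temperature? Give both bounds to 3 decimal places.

MSE = SSE/(n − 2) = 139.65/97 = 1.43969.
SE(β̂₁) = √(MSE/Sₓₓ) = √(1.43969/330.5) = 0.0660008.
df = n − 2 = 97.
t* = t_{0.025, 97} = 1.984723.
Margin = t* × SE = 1.984723 × 0.0660008 = 0.13099.
CI: -0.579 ± 0.13099 → (-0.710, -0.448).
With 95% confidence, each one-unit increase in soil temperature is associated with a change of between -0.710 and -0.448 µmol m⁻² s⁻¹ in CO₂ flux.

(-0.710, -0.448)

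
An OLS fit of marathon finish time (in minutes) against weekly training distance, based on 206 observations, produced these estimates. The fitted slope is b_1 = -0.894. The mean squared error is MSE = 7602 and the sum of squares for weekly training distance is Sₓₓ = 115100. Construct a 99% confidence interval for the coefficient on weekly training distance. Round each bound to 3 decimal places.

(-1.562, -0.226)

SE(b_1) = √(MSE/Sₓₓ) = √(7602/115100) = 0.256996.
df = n − 2 = 204.
t* = t_{0.005, 204} = 2.600144.
Margin = t* × SE = 2.600144 × 0.256996 = 0.66823.
CI: -0.894 ± 0.66823 → (-1.562, -0.226).
With 99% confidence, each one-unit increase in weekly training distance is associated with a change of between -1.562 and -0.226 minutes in marathon finish time.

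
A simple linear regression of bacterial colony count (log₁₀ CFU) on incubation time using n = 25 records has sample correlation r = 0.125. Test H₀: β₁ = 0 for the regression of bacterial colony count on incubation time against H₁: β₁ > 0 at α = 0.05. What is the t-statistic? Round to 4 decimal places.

t = r·√(n − 2)/√(1 − r²) = 0.125·√23/√0.984375 = 0.6042.
df = n − 2 = 23.
One-sided p ≈ 0.2758, which is ≥ 0.05, so fail to reject H₀.
The data do not give significant evidence of a linear association between incubation time and bacterial colony count.

t = 0.6042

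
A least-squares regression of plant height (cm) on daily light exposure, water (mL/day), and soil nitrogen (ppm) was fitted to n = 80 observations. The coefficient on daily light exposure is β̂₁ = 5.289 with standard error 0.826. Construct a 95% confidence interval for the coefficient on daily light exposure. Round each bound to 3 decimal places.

(3.644, 6.934)

df = n − k − 1 = 80 − 3 − 1 = 76.
t* = t_{0.025, 76} = 1.991673.
Margin = t* × SE = 1.991673 × 0.826 = 1.64512.
CI: 5.289 ± 1.64512 → (3.644, 6.934).
With 95% confidence, each one-unit increase in daily light exposure is associated with a change of between 3.644 and 6.934 cm in plant height, holding the other predictors fixed.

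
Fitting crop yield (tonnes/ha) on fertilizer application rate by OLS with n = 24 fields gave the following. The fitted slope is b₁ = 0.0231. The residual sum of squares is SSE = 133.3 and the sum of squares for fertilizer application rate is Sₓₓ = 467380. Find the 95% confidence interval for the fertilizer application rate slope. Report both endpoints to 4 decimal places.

MSE = SSE/(n − 2) = 133.3/22 = 6.05909.
SE(b₁) = √(MSE/Sₓₓ) = √(6.05909/467380) = 0.00360055.
df = n − 2 = 22.
t* = t_{0.025, 22} = 2.073873.
Margin = t* × SE = 2.073873 × 0.00360055 = 0.007467.
CI: 0.0231 ± 0.007467 → (0.0156, 0.0306).
With 95% confidence, each one-unit increase in fertilizer application rate is associated with a change of between 0.0156 and 0.0306 tonnes/ha in crop yield.

(0.0156, 0.0306)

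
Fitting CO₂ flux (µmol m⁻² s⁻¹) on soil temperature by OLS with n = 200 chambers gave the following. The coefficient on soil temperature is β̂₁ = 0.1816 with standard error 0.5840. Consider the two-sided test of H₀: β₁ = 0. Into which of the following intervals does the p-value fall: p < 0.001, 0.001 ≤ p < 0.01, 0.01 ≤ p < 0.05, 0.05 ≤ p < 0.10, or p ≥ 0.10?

p ≥ 0.10

t = 0.1816 / 0.5840 = 0.311.
df = n − 2 = 200 − 2 = 198.
Two-sided p = 2·P(T_{198} > |t|) ≈ 0.7562.
So p ≥ 0.10.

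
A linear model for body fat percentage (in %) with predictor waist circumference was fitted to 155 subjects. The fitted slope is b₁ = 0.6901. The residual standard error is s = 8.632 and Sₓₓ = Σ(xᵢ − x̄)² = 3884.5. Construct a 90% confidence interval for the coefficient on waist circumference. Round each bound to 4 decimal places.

SE(b₁) = s/√Sₓₓ = 8.632/√3884.5 = 0.138498.
df = n − 2 = 153.
t* = t_{0.05, 153} = 1.654874.
Margin = t* × SE = 1.654874 × 0.138498 = 0.229197.
CI: 0.6901 ± 0.229197 → (0.4609, 0.9193).
With 90% confidence, each one-unit increase in waist circumference is associated with a change of between 0.4609 and 0.9193 % in body fat percentage.

(0.4609, 0.9193)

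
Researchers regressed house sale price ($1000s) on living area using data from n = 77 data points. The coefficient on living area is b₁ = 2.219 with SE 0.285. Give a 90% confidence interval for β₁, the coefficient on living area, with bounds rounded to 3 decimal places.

df = n − 2 = 77 − 2 = 75.
t* = t_{0.05, 75} = 1.665425.
Margin = t* × SE = 1.665425 × 0.285 = 0.47465.
CI: 2.219 ± 0.47465 → (1.744, 2.694).
With 90% confidence, each one-unit increase in living area is associated with a change of between 1.744 and 2.694 $1000s in house sale price.

(1.744, 2.694)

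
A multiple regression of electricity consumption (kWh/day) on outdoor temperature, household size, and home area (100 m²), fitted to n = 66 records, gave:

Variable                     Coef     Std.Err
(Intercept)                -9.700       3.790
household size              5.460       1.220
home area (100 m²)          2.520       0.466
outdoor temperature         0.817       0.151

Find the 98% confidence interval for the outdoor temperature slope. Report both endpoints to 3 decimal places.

(0.456, 1.178)

Read off: b = 0.817, SE = 0.151 for outdoor temperature.
df = n − k − 1 = 66 − 3 − 1 = 62.
t* = t_{0.01, 62} = 2.388011.
Margin = t* × SE = 2.388011 × 0.151 = 0.36059.
CI: 0.817 ± 0.36059 → (0.456, 1.178).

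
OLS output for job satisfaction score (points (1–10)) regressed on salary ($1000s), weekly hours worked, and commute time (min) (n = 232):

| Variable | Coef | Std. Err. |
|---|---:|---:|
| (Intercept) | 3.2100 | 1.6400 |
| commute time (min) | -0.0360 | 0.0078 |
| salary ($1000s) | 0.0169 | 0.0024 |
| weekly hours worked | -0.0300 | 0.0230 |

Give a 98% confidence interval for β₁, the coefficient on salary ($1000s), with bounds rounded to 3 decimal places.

(0.011, 0.023)

Read off: b = 0.0169, SE = 0.0024 for salary ($1000s).
df = n − k − 1 = 232 − 3 − 1 = 228.
t* = t_{0.01, 228} = 2.342814.
Margin = t* × SE = 2.342814 × 0.0024 = 0.00562.
CI: 0.0169 ± 0.00562 → (0.011, 0.023).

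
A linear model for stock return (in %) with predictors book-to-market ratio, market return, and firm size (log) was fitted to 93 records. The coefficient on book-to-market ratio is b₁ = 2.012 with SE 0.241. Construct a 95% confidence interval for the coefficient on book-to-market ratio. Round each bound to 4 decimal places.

(1.5331, 2.4909)

df = n − k − 1 = 93 − 3 − 1 = 89.
t* = t_{0.025, 89} = 1.986979.
Margin = t* × SE = 1.986979 × 0.241 = 0.478862.
CI: 2.012 ± 0.478862 → (1.5331, 2.4909).
With 95% confidence, each one-unit increase in book-to-market ratio is associated with a change of between 1.5331 and 2.4909 % in stock return, holding the other predictors fixed.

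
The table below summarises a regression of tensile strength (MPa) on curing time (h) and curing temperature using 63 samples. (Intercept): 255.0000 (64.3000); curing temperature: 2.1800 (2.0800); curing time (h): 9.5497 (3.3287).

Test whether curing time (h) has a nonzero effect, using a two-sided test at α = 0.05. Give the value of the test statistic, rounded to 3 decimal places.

t = 2.869

Read off: b = 9.5497, SE = 3.3287 for curing time (h).
H₀: β₁ = 0 vs H₁: β₁ ≠ 0.
t = 9.5497 / 3.3287 = 2.869.
df = n − k − 1 = 63 − 2 − 1 = 60.
Two-sided p ≈ 0.0057, which is < 0.05, so reject H₀.
There is evidence that curing time (h) is associated with tensile strength, holding the other predictors fixed.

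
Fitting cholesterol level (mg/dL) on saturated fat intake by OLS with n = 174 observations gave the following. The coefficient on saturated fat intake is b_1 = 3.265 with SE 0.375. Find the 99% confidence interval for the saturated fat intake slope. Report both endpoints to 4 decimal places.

(2.2882, 4.2418)

df = n − 2 = 174 − 2 = 172.
t* = t_{0.005, 172} = 2.604715.
Margin = t* × SE = 2.604715 × 0.375 = 0.976768.
CI: 3.265 ± 0.976768 → (2.2882, 4.2418).
With 99% confidence, each one-unit increase in saturated fat intake is associated with a change of between 2.2882 and 4.2418 mg/dL in cholesterol level.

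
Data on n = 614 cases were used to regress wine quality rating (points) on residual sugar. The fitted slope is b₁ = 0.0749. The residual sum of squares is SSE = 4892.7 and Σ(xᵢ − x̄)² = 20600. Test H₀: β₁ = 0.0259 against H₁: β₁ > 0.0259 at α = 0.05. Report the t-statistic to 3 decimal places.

MSE = SSE/(n − 2) = 4892.7/612 = 7.99461.
SE(b₁) = √(MSE/Sₓₓ) = √(7.99461/20600) = 0.0196999.
t = (0.0749 − 0.0259) / 0.0196999 = 2.487.
df = n − 2 = 612.
One-sided p ≈ 0.0066, which is < 0.05, so reject H₀.
There is evidence that the true slope on residual sugar exceeds 0.0259 points per unit.

t = 2.487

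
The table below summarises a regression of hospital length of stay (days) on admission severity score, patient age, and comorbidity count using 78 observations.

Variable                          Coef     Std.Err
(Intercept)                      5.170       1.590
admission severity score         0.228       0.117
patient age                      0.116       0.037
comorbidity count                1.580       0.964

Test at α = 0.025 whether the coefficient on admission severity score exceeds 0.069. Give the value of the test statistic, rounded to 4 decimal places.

Read off: b = 0.228, SE = 0.117 for admission severity score.
H₀: β₁ = 0.069 vs H₁: β₁ > 0.069.
t = (0.228 − 0.069) / 0.117 = 1.3590.
df = n − k − 1 = 78 − 3 − 1 = 74.
One-sided p ≈ 0.0891, which is ≥ 0.025, so fail to reject H₀.
The data do not give significant evidence that the true slope on admission severity score exceeds 0.069 days per unit, holding the other predictors fixed.

t = 1.3590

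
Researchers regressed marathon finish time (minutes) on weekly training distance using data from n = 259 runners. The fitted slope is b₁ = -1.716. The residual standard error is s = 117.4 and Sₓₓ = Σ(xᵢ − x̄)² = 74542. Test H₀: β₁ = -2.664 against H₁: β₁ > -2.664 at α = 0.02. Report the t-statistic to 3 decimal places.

SE(b₁) = s/√Sₓₓ = 117.4/√74542 = 0.429999.
t = (-1.716 − (-2.664)) / 0.429999 = 2.205.
df = n − 2 = 257.
One-sided p ≈ 0.0142, which is < 0.02, so reject H₀.
There is evidence that the true slope on weekly training distance exceeds -2.664 minutes per unit.

t = 2.205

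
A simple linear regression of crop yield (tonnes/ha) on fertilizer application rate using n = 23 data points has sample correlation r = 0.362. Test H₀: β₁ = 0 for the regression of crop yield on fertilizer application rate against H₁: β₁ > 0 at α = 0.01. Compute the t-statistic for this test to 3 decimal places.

t = 1.780

t = r·√(n − 2)/√(1 − r²) = 0.362·√21/√0.868956 = 1.780.
df = n − 2 = 21.
One-sided p ≈ 0.0448, which is ≥ 0.01, so fail to reject H₀.
The data do not give significant evidence of a linear association between fertilizer application rate and crop yield.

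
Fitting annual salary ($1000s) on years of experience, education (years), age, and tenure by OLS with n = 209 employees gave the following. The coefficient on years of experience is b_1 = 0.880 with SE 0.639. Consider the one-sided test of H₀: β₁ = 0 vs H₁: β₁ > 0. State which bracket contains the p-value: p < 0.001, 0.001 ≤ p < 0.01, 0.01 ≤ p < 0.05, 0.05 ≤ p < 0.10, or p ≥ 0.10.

0.05 ≤ p < 0.10

t = 0.880 / 0.639 = 1.377.
df = n − k − 1 = 209 − 4 − 1 = 204.
One-sided p = P(T_{204} > t) ≈ 0.0850.
So 0.05 ≤ p < 0.10.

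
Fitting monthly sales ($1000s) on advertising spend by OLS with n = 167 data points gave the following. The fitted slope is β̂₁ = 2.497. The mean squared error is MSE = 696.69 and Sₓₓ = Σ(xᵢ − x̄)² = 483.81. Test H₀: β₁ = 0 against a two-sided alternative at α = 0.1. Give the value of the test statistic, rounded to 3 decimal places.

t = 2.081

SE(β̂₁) = √(MSE/Sₓₓ) = √(696.69/483.81) = 1.2.
t = 2.497 / 1.2 = 2.081.
df = n − 2 = 165.
Two-sided p ≈ 0.0390, which is < 0.1, so reject H₀.
There is evidence that advertising spend is associated with monthly sales.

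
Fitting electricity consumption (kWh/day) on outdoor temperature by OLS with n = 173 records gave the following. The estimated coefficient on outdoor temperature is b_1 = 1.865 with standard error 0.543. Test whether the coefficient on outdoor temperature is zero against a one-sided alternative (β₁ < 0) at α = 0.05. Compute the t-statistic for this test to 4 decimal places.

t = 3.4346

H₀: β₁ = 0 vs H₁: β₁ < 0.
t = (b_1 − β₁⁰)/SE = 1.865 / 0.543 = 3.4346.
df = n − 2 = 173 − 2 = 171.
One-sided p ≈ 0.9996, which is ≥ 0.05, so fail to reject H₀.
The data do not give significant evidence that the true slope on outdoor temperature is negative.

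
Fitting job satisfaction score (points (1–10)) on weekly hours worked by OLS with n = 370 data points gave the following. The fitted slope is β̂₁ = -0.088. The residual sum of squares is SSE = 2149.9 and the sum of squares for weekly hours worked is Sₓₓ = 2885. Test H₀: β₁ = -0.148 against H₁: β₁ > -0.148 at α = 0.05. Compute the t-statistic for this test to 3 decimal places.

MSE = SSE/(n − 2) = 2149.9/368 = 5.84212.
SE(β̂₁) = √(MSE/Sₓₓ) = √(5.84212/2885) = 0.045.
t = (-0.088 − (-0.148)) / 0.045 = 1.333.
df = n − 2 = 368.
One-sided p ≈ 0.0916, which is ≥ 0.05, so fail to reject H₀.
The data do not give significant evidence that the true slope on weekly hours worked exceeds -0.148 points (1–10) per unit.

t = 1.333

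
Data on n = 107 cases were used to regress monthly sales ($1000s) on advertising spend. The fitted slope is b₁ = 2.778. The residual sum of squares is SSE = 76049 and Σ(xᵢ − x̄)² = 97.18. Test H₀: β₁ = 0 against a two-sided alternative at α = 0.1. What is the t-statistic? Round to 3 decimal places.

MSE = SSE/(n − 2) = 76049/105 = 724.276.
SE(b₁) = √(MSE/Sₓₓ) = √(724.276/97.18) = 2.73001.
t = 2.778 / 2.73001 = 1.018.
df = n − 2 = 105.
Two-sided p ≈ 0.3112, which is ≥ 0.1, so fail to reject H₀.
The data do not give significant evidence of an association between advertising spend and monthly sales.

t = 1.018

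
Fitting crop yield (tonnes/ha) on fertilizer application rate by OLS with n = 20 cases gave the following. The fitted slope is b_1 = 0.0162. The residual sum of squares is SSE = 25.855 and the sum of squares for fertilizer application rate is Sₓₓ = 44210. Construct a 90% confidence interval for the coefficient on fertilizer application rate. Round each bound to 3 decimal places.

(0.006, 0.026)

MSE = SSE/(n − 2) = 25.855/18 = 1.43639.
SE(b_1) = √(MSE/Sₓₓ) = √(1.43639/44210) = 0.00570001.
df = n − 2 = 18.
t* = t_{0.05, 18} = 1.734064.
Margin = t* × SE = 1.734064 × 0.00570001 = 0.00988.
CI: 0.0162 ± 0.00988 → (0.006, 0.026).
With 90% confidence, each one-unit increase in fertilizer application rate is associated with a change of between 0.006 and 0.026 tonnes/ha in crop yield.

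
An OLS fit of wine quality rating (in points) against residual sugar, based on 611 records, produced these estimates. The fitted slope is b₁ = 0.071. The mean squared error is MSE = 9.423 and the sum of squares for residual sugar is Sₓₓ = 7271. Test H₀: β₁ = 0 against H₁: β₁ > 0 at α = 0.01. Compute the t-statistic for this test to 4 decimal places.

t = 1.9722

SE(b₁) = √(MSE/Sₓₓ) = √(9.423/7271) = 0.0359996.
t = 0.071 / 0.0359996 = 1.9722.
df = n − 2 = 609.
One-sided p ≈ 0.0245, which is ≥ 0.01, so fail to reject H₀.
The data do not give significant evidence that the true slope on residual sugar is positive.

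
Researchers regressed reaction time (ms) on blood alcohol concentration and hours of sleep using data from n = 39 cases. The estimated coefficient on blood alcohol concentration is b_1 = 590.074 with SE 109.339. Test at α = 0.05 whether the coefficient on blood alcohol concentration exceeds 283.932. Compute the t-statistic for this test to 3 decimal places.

H₀: β₁ = 283.932 vs H₁: β₁ > 283.932.
t = (b_1 − β₁⁰)/SE = (590.074 − 283.932) / 109.339 = 2.800.
df = n − k − 1 = 39 − 2 − 1 = 36.
One-sided p ≈ 0.0041, which is < 0.05, so reject H₀.
There is evidence that the true slope on blood alcohol concentration exceeds 283.932 ms per unit, holding the other predictors fixed.

t = 2.800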